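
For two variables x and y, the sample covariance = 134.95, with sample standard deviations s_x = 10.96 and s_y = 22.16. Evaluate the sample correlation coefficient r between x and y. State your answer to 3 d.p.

r = Cov(x,y) / (s_x · s_y) = 134.95 / (10.96 × 22.16)
  = 134.95 / 242.8736 ≈ 0.556

0.556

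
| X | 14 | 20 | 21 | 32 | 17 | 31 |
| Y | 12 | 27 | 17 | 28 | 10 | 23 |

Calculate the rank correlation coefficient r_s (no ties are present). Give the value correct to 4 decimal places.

0.7714

Rank X: 1, 3, 4, 6, 2, 5
Rank Y: 2, 5, 3, 6, 1, 4
d = rank(X) − rank(Y): -1, -2, 1, 0, 1, 1; Σd² = 8
ρ = 1 − 6Σd² / [n(n²−1)] = 1 − 6×8 / (6×35) = 1 − 48/210 ≈ 0.7714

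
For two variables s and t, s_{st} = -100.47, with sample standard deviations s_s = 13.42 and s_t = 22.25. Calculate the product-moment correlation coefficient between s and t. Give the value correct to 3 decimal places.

r = Cov(s,t) / (s_s · s_t) = -100.47 / (13.42 × 22.25)
  = -100.47 / 298.5950 ≈ -0.336

-0.336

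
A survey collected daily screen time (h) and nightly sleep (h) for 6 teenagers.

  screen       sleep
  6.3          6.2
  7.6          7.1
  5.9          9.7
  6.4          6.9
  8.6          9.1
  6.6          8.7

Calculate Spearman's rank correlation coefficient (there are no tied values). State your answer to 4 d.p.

Rank screen: 2, 5, 1, 3, 6, 4
Rank sleep: 1, 3, 6, 2, 5, 4
d = rank(screen) − rank(sleep): 1, 2, -5, 1, 1, 0; Σd² = 32
ρ = 1 − 6Σd² / [n(n²−1)] = 1 − 6×32 / (6×35) = 1 − 192/210 ≈ 0.0857

0.0857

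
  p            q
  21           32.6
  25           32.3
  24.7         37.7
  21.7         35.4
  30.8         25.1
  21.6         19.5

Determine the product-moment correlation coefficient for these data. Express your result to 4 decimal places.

-0.1670

n = 6, Σp = 144.8, Σq = 182.6, Σp² = 3562.18, Σq² = 5790.76, Σpq = 4385.75
nΣpq − ΣpΣq = 26314.5 − 26440.48 = -125.98
nΣp² − (Σp)² = 21373.08 − 20967.04 = 406.04; nΣq² − (Σq)² = 34744.56 − 33342.76 = 1401.8
r = -125.98 / √(406.04 × 1401.8) = -125.98 / 754.4447 ≈ -0.1670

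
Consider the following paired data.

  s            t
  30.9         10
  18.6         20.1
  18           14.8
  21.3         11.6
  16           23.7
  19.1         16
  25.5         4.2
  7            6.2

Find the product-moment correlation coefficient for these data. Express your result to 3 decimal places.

-0.161

n = 8, Σs = 156.4, Σt = 106.6, Σs² = 3398.52, Σt² = 1731.38, Σst = 2031.64
nΣst − ΣsΣt = 16253.12 − 16672.24 = -419.12
nΣs² − (Σs)² = 27188.16 − 24460.96 = 2727.2; nΣt² − (Σt)² = 13851.04 − 11363.56 = 2487.48
r = -419.12 / √(2727.2 × 2487.48) = -419.12 / 2604.5835 ≈ -0.161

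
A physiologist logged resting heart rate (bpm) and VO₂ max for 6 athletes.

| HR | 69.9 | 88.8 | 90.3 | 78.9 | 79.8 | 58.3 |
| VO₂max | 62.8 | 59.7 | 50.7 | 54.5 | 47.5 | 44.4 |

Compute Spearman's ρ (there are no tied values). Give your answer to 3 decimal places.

Rank HR: 2, 5, 6, 3, 4, 1
Rank VO₂max: 6, 5, 3, 4, 2, 1
d = rank(HR) − rank(VO₂max): -4, 0, 3, -1, 2, 0; Σd² = 30
ρ = 1 − 6Σd² / [n(n²−1)] = 1 − 6×30 / (6×35) = 1 − 180/210 ≈ 0.143

0.143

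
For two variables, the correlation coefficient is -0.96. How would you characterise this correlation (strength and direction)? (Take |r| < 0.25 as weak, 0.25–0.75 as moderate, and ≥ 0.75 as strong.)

strong negative

r = -0.96 < 0 so the relationship is negative.
|r| = 0.96, which falls in the strong range.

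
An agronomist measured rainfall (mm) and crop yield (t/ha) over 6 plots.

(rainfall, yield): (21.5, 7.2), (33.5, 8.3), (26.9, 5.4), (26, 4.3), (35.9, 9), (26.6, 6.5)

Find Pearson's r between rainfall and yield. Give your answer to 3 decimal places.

0.641

n = 6, Σx = 170.4, Σy = 40.7, Σx² = 4980.48, Σy² = 291.63, Σxy = 1185.91
nΣxy − ΣxΣy = 7115.46 − 6935.28 = 180.18
nΣx² − (Σx)² = 29882.88 − 29036.16 = 846.72; nΣy² − (Σy)² = 1749.78 − 1656.49 = 93.29
r = 180.18 / √(846.72 × 93.29) = 180.18 / 281.0525 ≈ 0.641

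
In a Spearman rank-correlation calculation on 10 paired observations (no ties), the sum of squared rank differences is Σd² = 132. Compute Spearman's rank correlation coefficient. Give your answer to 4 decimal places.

0.2000

ρ = 1 − 6Σd² / [n(n²−1)] = 1 − 6×132 / (10×99)
  = 1 − 792/990 = 1 − 0.80000 ≈ 0.2000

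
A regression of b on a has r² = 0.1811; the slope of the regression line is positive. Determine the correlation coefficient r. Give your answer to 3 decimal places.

|r| = √0.1811 = 0.426
The association is positive, so r = 0.426.

0.426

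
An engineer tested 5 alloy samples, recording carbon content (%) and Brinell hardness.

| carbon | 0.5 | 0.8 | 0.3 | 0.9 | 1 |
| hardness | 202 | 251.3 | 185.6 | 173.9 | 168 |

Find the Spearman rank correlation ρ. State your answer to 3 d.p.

-0.600

Rank carbon: 2, 3, 1, 4, 5
Rank hardness: 4, 5, 3, 2, 1
d = rank(carbon) − rank(hardness): -2, -2, -2, 2, 4; Σd² = 32
ρ = 1 − 6Σd² / [n(n²−1)] = 1 − 6×32 / (5×24) = 1 − 192/120 ≈ -0.600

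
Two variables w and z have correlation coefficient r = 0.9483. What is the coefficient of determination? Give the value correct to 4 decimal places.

0.8993

r² = (0.9483)² = 0.8993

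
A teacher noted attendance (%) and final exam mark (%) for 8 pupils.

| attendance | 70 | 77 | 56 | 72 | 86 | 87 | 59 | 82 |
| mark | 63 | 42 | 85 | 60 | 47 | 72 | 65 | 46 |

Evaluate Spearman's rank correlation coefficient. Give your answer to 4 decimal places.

-0.4048

Rank attendance: 3, 5, 1, 4, 7, 8, 2, 6
Rank mark: 5, 1, 8, 4, 3, 7, 6, 2
d = rank(attendance) − rank(mark): -2, 4, -7, 0, 4, 1, -4, 4; Σd² = 118
ρ = 1 − 6Σd² / [n(n²−1)] = 1 − 6×118 / (8×63) = 1 − 708/504 ≈ -0.4048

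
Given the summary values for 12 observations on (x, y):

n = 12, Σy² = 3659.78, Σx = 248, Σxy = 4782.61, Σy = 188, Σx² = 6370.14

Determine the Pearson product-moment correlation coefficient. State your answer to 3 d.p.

0.951

r = (nΣxy − ΣxΣy) / √[(nΣx² − (Σx)²)(nΣy² − (Σy)²)]
Numerator: 12×4782.61 − 248×188 = 10767.32
Denominator: √[(76441.68 − 61504)(43917.36 − 35344)] = √[14937.68 × 8573.36] = 11316.6297
r = 10767.32 / 11316.6297 ≈ 0.951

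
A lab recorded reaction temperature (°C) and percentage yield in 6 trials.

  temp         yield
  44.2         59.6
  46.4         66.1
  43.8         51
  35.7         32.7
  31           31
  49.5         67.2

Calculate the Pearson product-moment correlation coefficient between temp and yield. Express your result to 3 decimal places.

0.964

n = 6, Σx = 250.6, Σy = 307.6, Σx² = 10710.78, Σy² = 17068.5, Σxy = 13389.95
nΣxy − ΣxΣy = 80339.7 − 77084.56 = 3255.14
nΣx² − (Σx)² = 64264.68 − 62800.36 = 1464.32; nΣy² − (Σy)² = 102411 − 94617.76 = 7793.24
r = 3255.14 / √(1464.32 × 7793.24) = 3255.14 / 3378.1352 ≈ 0.964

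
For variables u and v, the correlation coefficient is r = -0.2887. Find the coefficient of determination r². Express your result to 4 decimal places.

r² = (-0.2887)² = 0.0833

0.0833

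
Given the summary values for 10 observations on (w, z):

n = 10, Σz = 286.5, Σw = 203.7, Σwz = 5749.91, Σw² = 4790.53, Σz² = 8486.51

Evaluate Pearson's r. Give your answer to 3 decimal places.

-0.204

r = (nΣwz − ΣwΣz) / √[(nΣw² − (Σw)²)(nΣz² − (Σz)²)]
Numerator: 10×5749.91 − 203.7×286.5 = -860.95
Denominator: √[(47905.3 − 41493.69)(84865.1 − 82082.25)] = √[6411.61 × 2782.85] = 4224.0441
r = -860.95 / 4224.0441 ≈ -0.204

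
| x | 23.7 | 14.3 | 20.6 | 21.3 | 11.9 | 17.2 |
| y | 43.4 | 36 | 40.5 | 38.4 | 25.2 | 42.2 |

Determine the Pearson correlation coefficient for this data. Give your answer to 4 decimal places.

n = 6, Σx = 109, Σy = 225.7, Σx² = 2081.68, Σy² = 8710.25, Σxy = 4221.32
nΣxy − ΣxΣy = 25327.92 − 24601.3 = 726.62
nΣx² − (Σx)² = 12490.08 − 11881 = 609.08; nΣy² − (Σy)² = 52261.5 − 50940.49 = 1321.01
r = 726.62 / √(609.08 × 1321.01) = 726.62 / 896.9954 ≈ 0.8101

0.8101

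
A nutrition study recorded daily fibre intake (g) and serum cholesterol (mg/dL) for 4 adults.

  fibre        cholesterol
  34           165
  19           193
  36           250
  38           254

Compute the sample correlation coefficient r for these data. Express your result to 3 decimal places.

0.494

n = 4, Σx = 127, Σy = 862, Σx² = 4257, Σy² = 191490, Σxy = 27929
nΣxy − ΣxΣy = 111716 − 109474 = 2242
nΣx² − (Σx)² = 17028 − 16129 = 899; nΣy² − (Σy)² = 765960 − 743044 = 22916
r = 2242 / √(899 × 22916) = 2242 / 4538.8858 ≈ 0.494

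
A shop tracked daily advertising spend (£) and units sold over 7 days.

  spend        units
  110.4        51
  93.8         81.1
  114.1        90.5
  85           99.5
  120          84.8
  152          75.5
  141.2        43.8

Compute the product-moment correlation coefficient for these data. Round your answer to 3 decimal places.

n = 7, Σx = 816.5, Σy = 526.2, Σx² = 98671.85, Σy² = 42078.44, Σxy = 59857.69
nΣxy − ΣxΣy = 419003.83 − 429642.3 = -10638.47
nΣx² − (Σx)² = 690702.95 − 666672.25 = 24030.7; nΣy² − (Σy)² = 294549.08 − 276886.44 = 17662.64
r = -10638.47 / √(24030.7 × 17662.64) = -10638.47 / 20602.0776 ≈ -0.516

-0.516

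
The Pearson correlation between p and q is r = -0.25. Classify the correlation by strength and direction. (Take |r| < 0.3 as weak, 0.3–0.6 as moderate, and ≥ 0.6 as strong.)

r = -0.25 < 0 so the relationship is negative.
|r| = 0.25, which falls in the weak range.

weak negative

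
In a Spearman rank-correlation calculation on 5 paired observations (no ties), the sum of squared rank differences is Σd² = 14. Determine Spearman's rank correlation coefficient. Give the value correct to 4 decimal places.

ρ = 1 − 6Σd² / [n(n²−1)] = 1 − 6×14 / (5×24)
  = 1 − 84/120 = 1 − 0.70000 ≈ 0.3000

0.3000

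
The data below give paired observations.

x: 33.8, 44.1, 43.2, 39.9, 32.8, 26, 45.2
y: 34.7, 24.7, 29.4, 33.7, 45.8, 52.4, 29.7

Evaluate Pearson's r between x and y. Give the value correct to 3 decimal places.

n = 7, Σx = 265, Σy = 250.4, Σx² = 10340.38, Σy² = 9539.72, Σxy = 9083.92
nΣxy − ΣxΣy = 63587.44 − 66356 = -2768.56
nΣx² − (Σx)² = 72382.66 − 70225 = 2157.66; nΣy² − (Σy)² = 66778.04 − 62700.16 = 4077.88
r = -2768.56 / √(2157.66 × 4077.88) = -2768.56 / 2966.2567 ≈ -0.933

-0.933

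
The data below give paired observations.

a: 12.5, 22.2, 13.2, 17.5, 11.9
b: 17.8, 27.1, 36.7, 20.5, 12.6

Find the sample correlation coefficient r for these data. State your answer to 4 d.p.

n = 5, Σa = 77.3, Σb = 114.7, Σa² = 1271.19, Σb² = 2977.15, Σab = 1817.25
nΣab − ΣaΣb = 9086.25 − 8866.31 = 219.94
nΣa² − (Σa)² = 6355.95 − 5975.29 = 380.66; nΣb² − (Σb)² = 14885.75 − 13156.09 = 1729.66
r = 219.94 / √(380.66 × 1729.66) = 219.94 / 811.4261 ≈ 0.2711

0.2711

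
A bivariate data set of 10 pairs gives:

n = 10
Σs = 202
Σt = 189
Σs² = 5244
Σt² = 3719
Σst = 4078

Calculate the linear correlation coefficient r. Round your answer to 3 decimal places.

r = (nΣst − ΣsΣt) / √[(nΣs² − (Σs)²)(nΣt² − (Σt)²)]
Numerator: 10×4078 − 202×189 = 2602
Denominator: √[(52440 − 40804)(37190 − 35721)] = √[11636 × 1469] = 4134.4025
r = 2602 / 4134.4025 ≈ 0.629

0.629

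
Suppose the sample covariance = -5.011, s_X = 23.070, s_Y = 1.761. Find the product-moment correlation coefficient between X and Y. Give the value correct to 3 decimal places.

r = Cov(X,Y) / (s_X · s_Y) = -5.011 / (23.070 × 1.761)
  = -5.011 / 40.6263 ≈ -0.123

-0.123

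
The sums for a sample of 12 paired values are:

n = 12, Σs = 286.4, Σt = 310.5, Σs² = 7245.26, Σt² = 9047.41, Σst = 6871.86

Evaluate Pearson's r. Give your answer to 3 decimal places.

-0.836

r = (nΣst − ΣsΣt) / √[(nΣs² − (Σs)²)(nΣt² − (Σt)²)]
Numerator: 12×6871.86 − 286.4×310.5 = -6464.88
Denominator: √[(86943.12 − 82024.96)(108568.92 − 96410.25)] = √[4918.16 × 12158.67] = 7732.9350
r = -6464.88 / 7732.9350 ≈ -0.836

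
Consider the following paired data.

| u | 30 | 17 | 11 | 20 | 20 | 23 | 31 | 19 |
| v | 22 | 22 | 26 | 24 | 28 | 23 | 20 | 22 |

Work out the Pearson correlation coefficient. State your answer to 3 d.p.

-0.592

n = 8, Σu = 171, Σv = 187, Σu² = 3961, Σv² = 4417, Σuv = 3927
nΣuv − ΣuΣv = 31416 − 31977 = -561
nΣu² − (Σu)² = 31688 − 29241 = 2447; nΣv² − (Σv)² = 35336 − 34969 = 367
r = -561 / √(2447 × 367) = -561 / 947.6545 ≈ -0.592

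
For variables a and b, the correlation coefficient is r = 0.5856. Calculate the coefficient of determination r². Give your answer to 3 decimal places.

0.343

r² = (0.5856)² = 0.343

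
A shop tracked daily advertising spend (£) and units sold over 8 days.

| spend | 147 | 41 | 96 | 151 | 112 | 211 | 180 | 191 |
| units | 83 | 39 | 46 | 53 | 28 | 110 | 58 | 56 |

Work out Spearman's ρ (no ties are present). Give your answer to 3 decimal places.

Rank spend: 4, 1, 2, 5, 3, 8, 6, 7
Rank units: 7, 2, 3, 4, 1, 8, 6, 5
d = rank(spend) − rank(units): -3, -1, -1, 1, 2, 0, 0, 2; Σd² = 20
ρ = 1 − 6Σd² / [n(n²−1)] = 1 − 6×20 / (8×63) = 1 − 120/504 ≈ 0.762

0.762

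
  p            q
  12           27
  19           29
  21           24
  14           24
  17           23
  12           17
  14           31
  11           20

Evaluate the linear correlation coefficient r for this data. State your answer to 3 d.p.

0.334

n = 8, Σp = 120, Σq = 195, Σp² = 1892, Σq² = 4901, Σpq = 2964
nΣpq − ΣpΣq = 23712 − 23400 = 312
nΣp² − (Σp)² = 15136 − 14400 = 736; nΣq² − (Σq)² = 39208 − 38025 = 1183
r = 312 / √(736 × 1183) = 312 / 933.1066 ≈ 0.334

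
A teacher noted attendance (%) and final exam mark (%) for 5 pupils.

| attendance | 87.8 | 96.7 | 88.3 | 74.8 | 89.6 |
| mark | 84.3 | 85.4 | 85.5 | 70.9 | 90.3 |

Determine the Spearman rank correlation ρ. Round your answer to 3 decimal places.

0.700

Rank attendance: 2, 5, 3, 1, 4
Rank mark: 2, 3, 4, 1, 5
d = rank(attendance) − rank(mark): 0, 2, -1, 0, -1; Σd² = 6
ρ = 1 − 6Σd² / [n(n²−1)] = 1 − 6×6 / (5×24) = 1 − 36/120 ≈ 0.700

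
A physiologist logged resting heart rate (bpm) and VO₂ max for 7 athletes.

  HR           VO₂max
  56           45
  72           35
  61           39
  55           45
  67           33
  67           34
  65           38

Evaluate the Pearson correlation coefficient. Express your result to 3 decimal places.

n = 7, Σx = 443, Σy = 269, Σx² = 28269, Σy² = 10485, Σxy = 16853
nΣxy − ΣxΣy = 117971 − 119167 = -1196
nΣx² − (Σx)² = 197883 − 196249 = 1634; nΣy² − (Σy)² = 73395 − 72361 = 1034
r = -1196 / √(1634 × 1034) = -1196 / 1299.8292 ≈ -0.920

-0.920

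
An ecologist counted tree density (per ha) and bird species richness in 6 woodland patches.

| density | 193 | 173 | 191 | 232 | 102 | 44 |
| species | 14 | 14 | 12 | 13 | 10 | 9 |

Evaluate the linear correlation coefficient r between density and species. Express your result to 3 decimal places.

0.862

n = 6, Σx = 935, Σy = 72, Σx² = 169823, Σy² = 886, Σxy = 11848
nΣxy − ΣxΣy = 71088 − 67320 = 3768
nΣx² − (Σx)² = 1018938 − 874225 = 144713; nΣy² − (Σy)² = 5316 − 5184 = 132
r = 3768 / √(144713 × 132) = 3768 / 4370.5968 ≈ 0.862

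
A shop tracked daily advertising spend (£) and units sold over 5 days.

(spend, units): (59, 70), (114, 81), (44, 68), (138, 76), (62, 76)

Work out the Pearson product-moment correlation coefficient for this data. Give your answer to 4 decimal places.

0.7295

n = 5, Σx = 417, Σy = 371, Σx² = 41301, Σy² = 27637, Σxy = 31556
nΣxy − ΣxΣy = 157780 − 154707 = 3073
nΣx² − (Σx)² = 206505 − 173889 = 32616; nΣy² − (Σy)² = 138185 − 137641 = 544
r = 3073 / √(32616 × 544) = 3073 / 4212.2564 ≈ 0.7295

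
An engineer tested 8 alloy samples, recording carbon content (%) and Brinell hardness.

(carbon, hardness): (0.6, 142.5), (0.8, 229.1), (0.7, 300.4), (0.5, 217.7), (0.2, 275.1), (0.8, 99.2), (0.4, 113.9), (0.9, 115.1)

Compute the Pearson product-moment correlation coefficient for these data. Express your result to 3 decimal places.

-0.331

n = 8, Σx = 4.9, Σy = 1493, Σx² = 3.39, Σy² = 322168.38, Σxy = 871.44
nΣxy − ΣxΣy = 6971.52 − 7315.7 = -344.18
nΣx² − (Σx)² = 27.12 − 24.01 = 3.11; nΣy² − (Σy)² = 2577347.04 − 2229049 = 348298.04
r = -344.18 / √(3.11 × 348298.04) = -344.18 / 1040.7723 ≈ -0.331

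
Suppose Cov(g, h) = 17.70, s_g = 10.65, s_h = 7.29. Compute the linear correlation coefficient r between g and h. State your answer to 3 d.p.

0.228

r = Cov(g,h) / (s_g · s_h) = 17.70 / (10.65 × 7.29)
  = 17.70 / 77.6385 ≈ 0.228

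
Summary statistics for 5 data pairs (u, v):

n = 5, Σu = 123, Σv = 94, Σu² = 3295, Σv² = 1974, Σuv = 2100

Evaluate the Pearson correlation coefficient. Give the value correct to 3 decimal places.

r = (nΣuv − ΣuΣv) / √[(nΣu² − (Σu)²)(nΣv² − (Σv)²)]
Numerator: 5×2100 − 123×94 = -1062
Denominator: √[(16475 − 15129)(9870 − 8836)] = √[1346 × 1034] = 1179.7305
r = -1062 / 1179.7305 ≈ -0.900

-0.900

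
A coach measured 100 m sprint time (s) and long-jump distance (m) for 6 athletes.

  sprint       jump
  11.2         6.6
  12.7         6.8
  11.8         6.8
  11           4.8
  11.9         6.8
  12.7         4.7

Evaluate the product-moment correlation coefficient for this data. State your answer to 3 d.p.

0.051

n = 6, Σx = 71.3, Σy = 36.5, Σx² = 849.87, Σy² = 227.41, Σxy = 433.93
nΣxy − ΣxΣy = 2603.58 − 2602.45 = 1.13
nΣx² − (Σx)² = 5099.22 − 5083.69 = 15.53; nΣy² − (Σy)² = 1364.46 − 1332.25 = 32.21
r = 1.13 / √(15.53 × 32.21) = 1.13 / 22.3656 ≈ 0.051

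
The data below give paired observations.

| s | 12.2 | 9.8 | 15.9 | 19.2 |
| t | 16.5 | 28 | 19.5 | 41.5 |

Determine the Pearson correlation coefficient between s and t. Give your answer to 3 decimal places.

n = 4, Σs = 57.1, Σt = 105.5, Σs² = 866.33, Σt² = 3158.75, Σst = 1582.55
nΣst − ΣsΣt = 6330.2 − 6024.05 = 306.15
nΣs² − (Σs)² = 3465.32 − 3260.41 = 204.91; nΣt² − (Σt)² = 12635 − 11130.25 = 1504.75
r = 306.15 / √(204.91 × 1504.75) = 306.15 / 555.2822 ≈ 0.551

0.551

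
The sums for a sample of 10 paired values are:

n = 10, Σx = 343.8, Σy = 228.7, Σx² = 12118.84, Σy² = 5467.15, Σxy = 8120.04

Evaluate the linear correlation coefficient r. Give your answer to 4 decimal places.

0.9671

r = (nΣxy − ΣxΣy) / √[(nΣx² − (Σx)²)(nΣy² − (Σy)²)]
Numerator: 10×8120.04 − 343.8×228.7 = 2573.34
Denominator: √[(121188.4 − 118198.44)(54671.5 − 52303.69)] = √[2989.96 × 2367.81] = 2660.7625
r = 2573.34 / 2660.7625 ≈ 0.9671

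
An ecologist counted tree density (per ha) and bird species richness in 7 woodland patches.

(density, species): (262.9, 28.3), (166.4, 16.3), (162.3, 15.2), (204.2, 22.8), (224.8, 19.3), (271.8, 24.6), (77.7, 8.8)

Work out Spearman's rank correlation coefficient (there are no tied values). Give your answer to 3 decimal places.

Rank density: 6, 3, 2, 4, 5, 7, 1
Rank species: 7, 3, 2, 5, 4, 6, 1
d = rank(density) − rank(species): -1, 0, 0, -1, 1, 1, 0; Σd² = 4
ρ = 1 − 6Σd² / [n(n²−1)] = 1 − 6×4 / (7×48) = 1 − 24/336 ≈ 0.929

0.929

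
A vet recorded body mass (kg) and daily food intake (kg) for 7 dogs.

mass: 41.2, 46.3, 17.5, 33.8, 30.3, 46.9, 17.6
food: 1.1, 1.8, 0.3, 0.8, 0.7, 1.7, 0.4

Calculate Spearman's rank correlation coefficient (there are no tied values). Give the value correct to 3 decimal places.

0.964

Rank mass: 5, 6, 1, 4, 3, 7, 2
Rank food: 5, 7, 1, 4, 3, 6, 2
d = rank(mass) − rank(food): 0, -1, 0, 0, 0, 1, 0; Σd² = 2
ρ = 1 − 6Σd² / [n(n²−1)] = 1 − 6×2 / (7×48) = 1 − 12/336 ≈ 0.964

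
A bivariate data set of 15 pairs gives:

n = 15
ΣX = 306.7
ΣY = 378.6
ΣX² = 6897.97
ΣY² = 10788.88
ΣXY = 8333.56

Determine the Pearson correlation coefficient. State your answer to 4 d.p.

0.6738

r = (nΣXY − ΣXΣY) / √[(nΣX² − (ΣX)²)(nΣY² − (ΣY)²)]
Numerator: 15×8333.56 − 306.7×378.6 = 8886.78
Denominator: √[(103469.55 − 94064.89)(161833.2 − 143337.96)] = √[9404.66 × 18495.24] = 13188.6862
r = 8886.78 / 13188.6862 ≈ 0.6738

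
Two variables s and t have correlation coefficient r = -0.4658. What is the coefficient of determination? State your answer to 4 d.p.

0.2170

r² = (-0.4658)² = 0.2170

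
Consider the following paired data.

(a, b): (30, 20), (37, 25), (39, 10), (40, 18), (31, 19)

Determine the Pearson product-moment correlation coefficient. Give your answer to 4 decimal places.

-0.3282

n = 5, Σa = 177, Σb = 92, Σa² = 6351, Σb² = 1810, Σab = 3224
nΣab − ΣaΣb = 16120 − 16284 = -164
nΣa² − (Σa)² = 31755 − 31329 = 426; nΣb² − (Σb)² = 9050 − 8464 = 586
r = -164 / √(426 × 586) = -164 / 499.6359 ≈ -0.3282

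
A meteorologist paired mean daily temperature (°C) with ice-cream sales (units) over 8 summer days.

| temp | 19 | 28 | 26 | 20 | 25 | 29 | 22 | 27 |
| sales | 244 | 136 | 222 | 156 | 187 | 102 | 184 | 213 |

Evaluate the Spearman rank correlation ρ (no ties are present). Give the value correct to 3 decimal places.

Rank temp: 1, 7, 5, 2, 4, 8, 3, 6
Rank sales: 8, 2, 7, 3, 5, 1, 4, 6
d = rank(temp) − rank(sales): -7, 5, -2, -1, -1, 7, -1, 0; Σd² = 130
ρ = 1 − 6Σd² / [n(n²−1)] = 1 − 6×130 / (8×63) = 1 − 780/504 ≈ -0.548

-0.548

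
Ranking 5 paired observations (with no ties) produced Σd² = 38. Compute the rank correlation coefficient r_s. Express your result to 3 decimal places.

ρ = 1 − 6Σd² / [n(n²−1)] = 1 − 6×38 / (5×24)
  = 1 − 228/120 = 1 − 1.9000 ≈ -0.900

-0.900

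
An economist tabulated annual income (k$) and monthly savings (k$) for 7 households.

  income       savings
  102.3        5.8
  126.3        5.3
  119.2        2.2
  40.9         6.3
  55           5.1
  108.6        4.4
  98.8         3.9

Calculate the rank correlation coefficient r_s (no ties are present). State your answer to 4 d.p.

Rank income: 4, 7, 6, 1, 2, 5, 3
Rank savings: 6, 5, 1, 7, 4, 3, 2
d = rank(income) − rank(savings): -2, 2, 5, -6, -2, 2, 1; Σd² = 78
ρ = 1 − 6Σd² / [n(n²−1)] = 1 − 6×78 / (7×48) = 1 − 468/336 ≈ -0.3929

-0.3929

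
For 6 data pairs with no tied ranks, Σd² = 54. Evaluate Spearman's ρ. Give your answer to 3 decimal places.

ρ = 1 − 6Σd² / [n(n²−1)] = 1 − 6×54 / (6×35)
  = 1 − 324/210 = 1 − 1.5429 ≈ -0.543

-0.543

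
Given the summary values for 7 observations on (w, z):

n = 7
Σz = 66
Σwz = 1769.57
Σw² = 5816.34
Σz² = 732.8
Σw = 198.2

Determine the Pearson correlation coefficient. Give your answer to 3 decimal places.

-0.660

r = (nΣwz − ΣwΣz) / √[(nΣw² − (Σw)²)(nΣz² − (Σz)²)]
Numerator: 7×1769.57 − 198.2×66 = -694.21
Denominator: √[(40714.38 − 39283.24)(5129.6 − 4356)] = √[1431.14 × 773.6] = 1052.2024
r = -694.21 / 1052.2024 ≈ -0.660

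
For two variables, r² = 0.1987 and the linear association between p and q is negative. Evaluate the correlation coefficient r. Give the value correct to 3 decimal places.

-0.446

|r| = √0.1987 = 0.446
The association is negative, so r = −0.446.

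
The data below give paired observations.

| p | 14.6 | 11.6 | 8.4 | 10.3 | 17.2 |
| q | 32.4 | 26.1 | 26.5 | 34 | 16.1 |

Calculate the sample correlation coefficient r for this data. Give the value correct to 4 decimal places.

n = 5, Σp = 62.1, Σq = 135.1, Σp² = 820.21, Σq² = 3848.43, Σpq = 1625.52
nΣpq − ΣpΣq = 8127.6 − 8389.71 = -262.11
nΣp² − (Σp)² = 4101.05 − 3856.41 = 244.64; nΣq² − (Σq)² = 19242.15 − 18252.01 = 990.14
r = -262.11 / √(244.64 × 990.14) = -262.11 / 492.1665 ≈ -0.5326

-0.5326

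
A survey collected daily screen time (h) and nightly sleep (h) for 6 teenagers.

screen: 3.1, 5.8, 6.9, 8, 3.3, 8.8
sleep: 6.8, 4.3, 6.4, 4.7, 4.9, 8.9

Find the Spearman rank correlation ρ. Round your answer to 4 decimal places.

Rank screen: 1, 3, 4, 5, 2, 6
Rank sleep: 5, 1, 4, 2, 3, 6
d = rank(screen) − rank(sleep): -4, 2, 0, 3, -1, 0; Σd² = 30
ρ = 1 − 6Σd² / [n(n²−1)] = 1 − 6×30 / (6×35) = 1 − 180/210 ≈ 0.1429

0.1429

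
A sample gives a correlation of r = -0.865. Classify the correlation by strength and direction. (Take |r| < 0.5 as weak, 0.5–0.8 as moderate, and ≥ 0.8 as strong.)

r = -0.865 < 0 so the relationship is negative.
|r| = 0.865, which falls in the strong range.

strong negative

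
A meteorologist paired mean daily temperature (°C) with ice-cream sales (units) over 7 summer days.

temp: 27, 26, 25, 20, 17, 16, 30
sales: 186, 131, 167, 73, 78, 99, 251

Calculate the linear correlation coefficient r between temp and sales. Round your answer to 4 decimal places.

n = 7, Σx = 161, Σy = 985, Σx² = 3875, Σy² = 163861, Σxy = 24503
nΣxy − ΣxΣy = 171521 − 158585 = 12936
nΣx² − (Σx)² = 27125 − 25921 = 1204; nΣy² − (Σy)² = 1147027 − 970225 = 176802
r = 12936 / √(1204 × 176802) = 12936 / 14590.0517 ≈ 0.8866

0.8866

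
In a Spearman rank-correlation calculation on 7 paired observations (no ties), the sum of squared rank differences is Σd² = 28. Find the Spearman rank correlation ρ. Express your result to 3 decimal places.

0.500

ρ = 1 − 6Σd² / [n(n²−1)] = 1 − 6×28 / (7×48)
  = 1 − 168/336 = 1 − 0.5000 ≈ 0.500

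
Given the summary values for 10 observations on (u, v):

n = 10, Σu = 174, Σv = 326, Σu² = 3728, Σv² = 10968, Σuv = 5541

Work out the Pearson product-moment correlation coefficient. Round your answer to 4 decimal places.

-0.2691

r = (nΣuv − ΣuΣv) / √[(nΣu² − (Σu)²)(nΣv² − (Σv)²)]
Numerator: 10×5541 − 174×326 = -1314
Denominator: √[(37280 − 30276)(109680 − 106276)] = √[7004 × 3404] = 4882.7877
r = -1314 / 4882.7877 ≈ -0.2691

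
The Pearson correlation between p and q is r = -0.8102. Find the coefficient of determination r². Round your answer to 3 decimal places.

0.656

r² = (-0.8102)² = 0.656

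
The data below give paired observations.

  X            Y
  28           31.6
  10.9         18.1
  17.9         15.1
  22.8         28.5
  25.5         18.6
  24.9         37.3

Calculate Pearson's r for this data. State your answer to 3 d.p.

0.620

n = 6, ΣX = 130, ΣY = 149.2, ΣX² = 3013.32, ΣY² = 4103.68, ΣXY = 3405.25
nΣXY − ΣXΣY = 20431.5 − 19396 = 1035.5
nΣX² − (ΣX)² = 18079.92 − 16900 = 1179.92; nΣY² − (ΣY)² = 24622.08 − 22260.64 = 2361.44
r = 1035.5 / √(1179.92 × 2361.44) = 1035.5 / 1669.2245 ≈ 0.620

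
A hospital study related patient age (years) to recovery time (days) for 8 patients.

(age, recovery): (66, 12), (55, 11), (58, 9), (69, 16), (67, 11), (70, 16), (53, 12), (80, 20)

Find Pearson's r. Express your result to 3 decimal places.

n = 8, Σx = 518, Σy = 107, Σx² = 34104, Σy² = 1523, Σxy = 7116
nΣxy − ΣxΣy = 56928 − 55426 = 1502
nΣx² − (Σx)² = 272832 − 268324 = 4508; nΣy² − (Σy)² = 12184 − 11449 = 735
r = 1502 / √(4508 × 735) = 1502 / 1820.2692 ≈ 0.825

0.825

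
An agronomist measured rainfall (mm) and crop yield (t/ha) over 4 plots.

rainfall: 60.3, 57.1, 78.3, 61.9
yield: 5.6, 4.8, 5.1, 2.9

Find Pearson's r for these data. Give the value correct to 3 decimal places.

n = 4, Σx = 257.6, Σy = 18.4, Σx² = 16859, Σy² = 88.82, Σxy = 1190.6
nΣxy − ΣxΣy = 4762.4 − 4739.84 = 22.56
nΣx² − (Σx)² = 67436 − 66357.76 = 1078.24; nΣy² − (Σy)² = 355.28 − 338.56 = 16.72
r = 22.56 / √(1078.24 × 16.72) = 22.56 / 134.2690 ≈ 0.168

0.168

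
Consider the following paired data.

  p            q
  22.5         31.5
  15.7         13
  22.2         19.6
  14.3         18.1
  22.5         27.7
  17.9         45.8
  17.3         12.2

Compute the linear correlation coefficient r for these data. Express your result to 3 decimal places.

0.343

n = 7, Σp = 132.4, Σq = 167.9, Σp² = 2576.02, Σq² = 4886.79, Σpq = 3260.93
nΣpq − ΣpΣq = 22826.51 − 22229.96 = 596.55
nΣp² − (Σp)² = 18032.14 − 17529.76 = 502.38; nΣq² − (Σq)² = 34207.53 − 28190.41 = 6017.12
r = 596.55 / √(502.38 × 6017.12) = 596.55 / 1738.6434 ≈ 0.343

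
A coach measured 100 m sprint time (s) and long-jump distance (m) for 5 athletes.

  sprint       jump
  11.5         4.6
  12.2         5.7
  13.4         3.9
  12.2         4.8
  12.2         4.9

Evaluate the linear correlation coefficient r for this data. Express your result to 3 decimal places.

n = 5, Σx = 61.5, Σy = 23.9, Σx² = 758.33, Σy² = 115.91, Σxy = 293.04
nΣxy − ΣxΣy = 1465.2 − 1469.85 = -4.65
nΣx² − (Σx)² = 3791.65 − 3782.25 = 9.4; nΣy² − (Σy)² = 579.55 − 571.21 = 8.34
r = -4.65 / √(9.4 × 8.34) = -4.65 / 8.8542 ≈ -0.525

-0.525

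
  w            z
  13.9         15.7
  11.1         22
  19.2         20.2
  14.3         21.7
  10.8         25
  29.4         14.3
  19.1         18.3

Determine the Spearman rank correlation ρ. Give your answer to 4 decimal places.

Rank w: 3, 2, 6, 4, 1, 7, 5
Rank z: 2, 6, 4, 5, 7, 1, 3
d = rank(w) − rank(z): 1, -4, 2, -1, -6, 6, 2; Σd² = 98
ρ = 1 − 6Σd² / [n(n²−1)] = 1 − 6×98 / (7×48) = 1 − 588/336 ≈ -0.7500

-0.7500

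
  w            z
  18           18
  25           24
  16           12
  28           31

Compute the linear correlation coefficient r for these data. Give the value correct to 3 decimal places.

0.975

n = 4, Σw = 87, Σz = 85, Σw² = 1989, Σz² = 2005, Σwz = 1984
nΣwz − ΣwΣz = 7936 − 7395 = 541
nΣw² − (Σw)² = 7956 − 7569 = 387; nΣz² − (Σz)² = 8020 − 7225 = 795
r = 541 / √(387 × 795) = 541 / 554.6756 ≈ 0.975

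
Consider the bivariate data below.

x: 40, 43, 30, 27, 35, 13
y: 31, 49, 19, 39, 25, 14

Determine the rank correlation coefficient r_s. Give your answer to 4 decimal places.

0.6571

Rank x: 5, 6, 3, 2, 4, 1
Rank y: 4, 6, 2, 5, 3, 1
d = rank(x) − rank(y): 1, 0, 1, -3, 1, 0; Σd² = 12
ρ = 1 − 6Σd² / [n(n²−1)] = 1 − 6×12 / (6×35) = 1 − 72/210 ≈ 0.6571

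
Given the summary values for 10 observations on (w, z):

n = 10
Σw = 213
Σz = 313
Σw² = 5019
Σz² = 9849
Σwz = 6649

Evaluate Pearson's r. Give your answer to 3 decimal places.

-0.113

r = (nΣwz − ΣwΣz) / √[(nΣw² − (Σw)²)(nΣz² − (Σz)²)]
Numerator: 10×6649 − 213×313 = -179
Denominator: √[(50190 − 45369)(98490 − 97969)] = √[4821 × 521] = 1584.8473
r = -179 / 1584.8473 ≈ -0.113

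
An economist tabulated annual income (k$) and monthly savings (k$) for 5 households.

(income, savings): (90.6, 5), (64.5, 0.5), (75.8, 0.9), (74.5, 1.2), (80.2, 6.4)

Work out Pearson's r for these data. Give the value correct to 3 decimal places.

n = 5, Σx = 385.6, Σy = 14, Σx² = 30096.54, Σy² = 68.46, Σxy = 1156.15
nΣxy − ΣxΣy = 5780.75 − 5398.4 = 382.35
nΣx² − (Σx)² = 150482.7 − 148687.36 = 1795.34; nΣy² − (Σy)² = 342.3 − 196 = 146.3
r = 382.35 / √(1795.34 × 146.3) = 382.35 / 512.5019 ≈ 0.746

0.746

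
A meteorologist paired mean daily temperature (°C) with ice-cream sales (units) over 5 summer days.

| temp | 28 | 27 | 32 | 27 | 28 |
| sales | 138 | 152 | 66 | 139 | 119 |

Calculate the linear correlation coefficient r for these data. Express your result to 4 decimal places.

n = 5, Σx = 142, Σy = 614, Σx² = 4050, Σy² = 79986, Σxy = 17165
nΣxy − ΣxΣy = 85825 − 87188 = -1363
nΣx² − (Σx)² = 20250 − 20164 = 86; nΣy² − (Σy)² = 399930 − 376996 = 22934
r = -1363 / √(86 × 22934) = -1363 / 1404.3945 ≈ -0.9705

-0.9705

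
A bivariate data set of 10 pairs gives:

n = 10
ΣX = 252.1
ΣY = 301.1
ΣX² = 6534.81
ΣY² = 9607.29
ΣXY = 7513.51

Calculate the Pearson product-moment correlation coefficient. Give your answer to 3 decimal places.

r = (nΣXY − ΣXΣY) / √[(nΣX² − (ΣX)²)(nΣY² − (ΣY)²)]
Numerator: 10×7513.51 − 252.1×301.1 = -772.21
Denominator: √[(65348.1 − 63554.41)(96072.9 − 90661.21)] = √[1793.69 × 5411.69] = 3115.5889
r = -772.21 / 3115.5889 ≈ -0.248

-0.248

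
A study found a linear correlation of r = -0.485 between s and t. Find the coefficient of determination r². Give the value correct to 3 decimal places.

0.235

r² = (-0.485)² = 0.235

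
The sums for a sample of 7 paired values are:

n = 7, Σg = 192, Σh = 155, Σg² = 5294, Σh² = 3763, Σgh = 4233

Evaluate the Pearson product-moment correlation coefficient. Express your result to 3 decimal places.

r = (nΣgh − ΣgΣh) / √[(nΣg² − (Σg)²)(nΣh² − (Σh)²)]
Numerator: 7×4233 − 192×155 = -129
Denominator: √[(37058 − 36864)(26341 − 24025)] = √[194 × 2316] = 670.3014
r = -129 / 670.3014 ≈ -0.192

-0.192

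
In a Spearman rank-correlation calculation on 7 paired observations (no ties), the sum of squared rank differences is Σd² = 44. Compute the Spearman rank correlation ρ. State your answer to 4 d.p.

0.2143

ρ = 1 − 6Σd² / [n(n²−1)] = 1 − 6×44 / (7×48)
  = 1 − 264/336 = 1 − 0.78571 ≈ 0.2143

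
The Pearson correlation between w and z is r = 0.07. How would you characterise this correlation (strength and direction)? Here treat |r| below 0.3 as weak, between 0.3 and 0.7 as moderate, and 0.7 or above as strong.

r = 0.07 > 0 so the relationship is positive.
|r| = 0.07, which falls in the weak range.

weak positive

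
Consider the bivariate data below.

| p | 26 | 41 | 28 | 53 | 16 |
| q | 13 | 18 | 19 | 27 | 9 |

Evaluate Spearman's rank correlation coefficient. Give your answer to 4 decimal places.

0.9000

Rank p: 2, 4, 3, 5, 1
Rank q: 2, 3, 4, 5, 1
d = rank(p) − rank(q): 0, 1, -1, 0, 0; Σd² = 2
ρ = 1 − 6Σd² / [n(n²−1)] = 1 − 6×2 / (5×24) = 1 − 12/120 ≈ 0.9000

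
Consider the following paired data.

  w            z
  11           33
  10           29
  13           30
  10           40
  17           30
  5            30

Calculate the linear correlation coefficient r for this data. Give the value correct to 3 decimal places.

-0.110

n = 6, Σw = 66, Σz = 192, Σw² = 804, Σz² = 6230, Σwz = 2103
nΣwz − ΣwΣz = 12618 − 12672 = -54
nΣw² − (Σw)² = 4824 − 4356 = 468; nΣz² − (Σz)² = 37380 − 36864 = 516
r = -54 / √(468 × 516) = -54 / 491.4143 ≈ -0.110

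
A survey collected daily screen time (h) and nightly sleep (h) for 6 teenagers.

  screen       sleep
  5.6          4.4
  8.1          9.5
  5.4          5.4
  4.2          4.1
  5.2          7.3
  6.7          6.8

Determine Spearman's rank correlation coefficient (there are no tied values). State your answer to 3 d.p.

Rank screen: 4, 6, 3, 1, 2, 5
Rank sleep: 2, 6, 3, 1, 5, 4
d = rank(screen) − rank(sleep): 2, 0, 0, 0, -3, 1; Σd² = 14
ρ = 1 − 6Σd² / [n(n²−1)] = 1 − 6×14 / (6×35) = 1 − 84/210 ≈ 0.600

0.600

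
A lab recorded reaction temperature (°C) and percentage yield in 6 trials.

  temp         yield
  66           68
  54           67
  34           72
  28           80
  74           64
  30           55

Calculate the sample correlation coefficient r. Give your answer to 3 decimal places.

-0.210

n = 6, Σx = 286, Σy = 406, Σx² = 15588, Σy² = 27818, Σxy = 19180
nΣxy − ΣxΣy = 115080 − 116116 = -1036
nΣx² − (Σx)² = 93528 − 81796 = 11732; nΣy² − (Σy)² = 166908 − 164836 = 2072
r = -1036 / √(11732 × 2072) = -1036 / 4930.3858 ≈ -0.210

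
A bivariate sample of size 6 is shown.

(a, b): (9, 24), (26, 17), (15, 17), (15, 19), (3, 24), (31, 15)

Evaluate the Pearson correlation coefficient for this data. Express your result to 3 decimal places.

n = 6, Σa = 99, Σb = 116, Σa² = 2177, Σb² = 2316, Σab = 1735
nΣab − ΣaΣb = 10410 − 11484 = -1074
nΣa² − (Σa)² = 13062 − 9801 = 3261; nΣb² − (Σb)² = 13896 − 13456 = 440
r = -1074 / √(3261 × 440) = -1074 / 1197.8481 ≈ -0.897

-0.897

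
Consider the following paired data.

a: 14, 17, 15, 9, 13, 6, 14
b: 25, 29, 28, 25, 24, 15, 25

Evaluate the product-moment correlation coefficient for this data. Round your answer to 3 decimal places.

0.877

n = 7, Σa = 88, Σb = 171, Σa² = 1192, Σb² = 4301, Σab = 2240
nΣab − ΣaΣb = 15680 − 15048 = 632
nΣa² − (Σa)² = 8344 − 7744 = 600; nΣb² − (Σb)² = 30107 − 29241 = 866
r = 632 / √(600 × 866) = 632 / 720.8329 ≈ 0.877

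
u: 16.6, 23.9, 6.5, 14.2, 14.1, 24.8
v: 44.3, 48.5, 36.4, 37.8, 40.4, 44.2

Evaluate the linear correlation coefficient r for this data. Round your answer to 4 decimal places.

n = 6, Σu = 100.1, Σv = 251.6, Σu² = 1904.51, Σv² = 10654.34, Σuv = 4333.69
nΣuv − ΣuΣv = 26002.14 − 25185.16 = 816.98
nΣu² − (Σu)² = 11427.06 − 10020.01 = 1407.05; nΣv² − (Σv)² = 63926.04 − 63302.56 = 623.48
r = 816.98 / √(1407.05 × 623.48) = 816.98 / 936.6256 ≈ 0.8723

0.8723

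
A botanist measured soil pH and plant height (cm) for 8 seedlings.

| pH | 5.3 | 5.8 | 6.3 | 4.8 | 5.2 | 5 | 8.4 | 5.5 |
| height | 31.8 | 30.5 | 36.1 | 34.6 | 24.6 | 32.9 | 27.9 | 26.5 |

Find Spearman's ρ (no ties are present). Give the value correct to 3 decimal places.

-0.143

Rank pH: 4, 6, 7, 1, 3, 2, 8, 5
Rank height: 5, 4, 8, 7, 1, 6, 3, 2
d = rank(pH) − rank(height): -1, 2, -1, -6, 2, -4, 5, 3; Σd² = 96
ρ = 1 − 6Σd² / [n(n²−1)] = 1 − 6×96 / (8×63) = 1 − 576/504 ≈ -0.143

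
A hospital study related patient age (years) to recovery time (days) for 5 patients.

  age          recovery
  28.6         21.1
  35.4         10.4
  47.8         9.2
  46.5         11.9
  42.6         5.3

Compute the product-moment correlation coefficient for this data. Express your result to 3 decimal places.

n = 5, Σx = 200.9, Σy = 57.9, Σx² = 8332.97, Σy² = 807.71, Σxy = 2190.51
nΣxy − ΣxΣy = 10952.55 − 11632.11 = -679.56
nΣx² − (Σx)² = 41664.85 − 40360.81 = 1304.04; nΣy² − (Σy)² = 4038.55 − 3352.41 = 686.14
r = -679.56 / √(1304.04 × 686.14) = -679.56 / 945.9144 ≈ -0.718

-0.718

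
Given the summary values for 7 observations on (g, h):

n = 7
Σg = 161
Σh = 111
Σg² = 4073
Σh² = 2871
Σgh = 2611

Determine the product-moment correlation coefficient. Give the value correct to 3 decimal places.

0.090

r = (nΣgh − ΣgΣh) / √[(nΣg² − (Σg)²)(nΣh² − (Σh)²)]
Numerator: 7×2611 − 161×111 = 406
Denominator: √[(28511 − 25921)(20097 − 12321)] = √[2590 × 7776] = 4487.7433
r = 406 / 4487.7433 ≈ 0.090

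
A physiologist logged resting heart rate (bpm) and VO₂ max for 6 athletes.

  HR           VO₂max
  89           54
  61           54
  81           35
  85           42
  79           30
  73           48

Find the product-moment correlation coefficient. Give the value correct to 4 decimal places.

-0.2725

n = 6, Σx = 468, Σy = 263, Σx² = 36998, Σy² = 12025, Σxy = 20379
nΣxy − ΣxΣy = 122274 − 123084 = -810
nΣx² − (Σx)² = 221988 − 219024 = 2964; nΣy² − (Σy)² = 72150 − 69169 = 2981
r = -810 / √(2964 × 2981) = -810 / 2972.4878 ≈ -0.2725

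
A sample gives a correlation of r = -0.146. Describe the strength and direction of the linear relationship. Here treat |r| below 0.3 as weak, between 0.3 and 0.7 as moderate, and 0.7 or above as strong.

r = -0.146 < 0 so the relationship is negative.
|r| = 0.146, which falls in the weak range.

weak negative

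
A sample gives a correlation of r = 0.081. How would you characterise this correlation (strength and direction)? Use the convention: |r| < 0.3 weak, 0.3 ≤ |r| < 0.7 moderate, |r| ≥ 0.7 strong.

r = 0.081 > 0 so the relationship is positive.
|r| = 0.081, which falls in the weak range.

weak positive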